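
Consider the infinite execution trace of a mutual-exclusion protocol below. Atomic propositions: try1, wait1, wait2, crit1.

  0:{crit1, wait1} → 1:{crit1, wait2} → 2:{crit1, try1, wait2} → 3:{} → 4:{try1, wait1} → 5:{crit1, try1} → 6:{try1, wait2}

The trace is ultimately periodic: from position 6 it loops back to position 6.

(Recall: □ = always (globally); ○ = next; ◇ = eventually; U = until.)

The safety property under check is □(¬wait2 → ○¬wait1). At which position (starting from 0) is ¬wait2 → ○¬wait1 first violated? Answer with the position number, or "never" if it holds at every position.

3

Check ¬wait2 → ○¬wait1 at each position in order: 0 ✓, 1 ✓, 2 ✓.
At position 3 the labels are {} and the next position 4 has {try1, wait1}, so ¬wait2 → ○¬wait1 is false there. This is the first violation.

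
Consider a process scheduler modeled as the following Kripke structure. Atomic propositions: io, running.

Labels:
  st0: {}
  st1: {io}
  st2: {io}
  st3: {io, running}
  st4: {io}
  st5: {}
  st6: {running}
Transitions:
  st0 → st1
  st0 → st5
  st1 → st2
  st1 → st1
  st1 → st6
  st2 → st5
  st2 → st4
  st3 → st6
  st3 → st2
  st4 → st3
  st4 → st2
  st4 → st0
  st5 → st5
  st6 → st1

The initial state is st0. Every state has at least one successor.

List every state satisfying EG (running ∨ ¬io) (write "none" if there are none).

States satisfying running ∨ ¬io: {st0, st3, st5, st6}.
States satisfying EG (running ∨ ¬io): {st0, st5}.

{st0, st5}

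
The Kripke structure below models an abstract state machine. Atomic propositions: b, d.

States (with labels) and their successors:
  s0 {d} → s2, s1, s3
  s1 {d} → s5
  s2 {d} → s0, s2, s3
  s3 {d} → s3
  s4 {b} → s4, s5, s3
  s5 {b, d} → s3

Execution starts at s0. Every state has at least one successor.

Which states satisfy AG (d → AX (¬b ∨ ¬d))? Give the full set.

States satisfying d → AX (¬b ∨ ¬d): {s0, s2, s3, s4, s5}.
States satisfying AG (d → AX (¬b ∨ ¬d)): {s3, s4, s5}.

{s3, s4, s5}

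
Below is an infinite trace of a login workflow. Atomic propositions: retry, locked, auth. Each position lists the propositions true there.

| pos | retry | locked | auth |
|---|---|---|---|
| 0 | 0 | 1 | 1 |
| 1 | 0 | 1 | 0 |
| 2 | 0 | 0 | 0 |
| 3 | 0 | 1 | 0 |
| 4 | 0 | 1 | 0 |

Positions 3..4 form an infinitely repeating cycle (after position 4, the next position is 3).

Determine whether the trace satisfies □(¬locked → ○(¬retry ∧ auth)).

¬locked → ○(¬retry ∧ auth) must hold at every position from 0 onward. It fails at position 2, so □(¬locked → ○(¬retry ∧ auth)) is false.
Positions where ¬locked holds: 2.
Check ○(¬retry ∧ auth) at each: 2→fails.

Does not hold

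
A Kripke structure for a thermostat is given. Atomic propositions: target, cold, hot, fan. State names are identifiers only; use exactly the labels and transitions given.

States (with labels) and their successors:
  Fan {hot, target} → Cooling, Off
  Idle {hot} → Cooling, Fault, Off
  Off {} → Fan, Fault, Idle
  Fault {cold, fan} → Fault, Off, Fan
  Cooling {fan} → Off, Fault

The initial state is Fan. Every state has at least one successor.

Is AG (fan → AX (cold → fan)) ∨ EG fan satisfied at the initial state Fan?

States satisfying fan → AX (cold → fan): {Fan, Idle, Off, Fault, Cooling}.
States satisfying AG (fan → AX (cold → fan)): {Fan, Idle, Off, Fault, Cooling}.
States satisfying fan: {Fault, Cooling}.
States satisfying EG fan: {Fault, Cooling}.
States satisfying AG (fan → AX (cold → fan)) ∨ EG fan: {Fan, Idle, Off, Fault, Cooling}.
Fan ∈ Sat(AG (fan → AX (cold → fan)) ∨ EG fan).

Satisfied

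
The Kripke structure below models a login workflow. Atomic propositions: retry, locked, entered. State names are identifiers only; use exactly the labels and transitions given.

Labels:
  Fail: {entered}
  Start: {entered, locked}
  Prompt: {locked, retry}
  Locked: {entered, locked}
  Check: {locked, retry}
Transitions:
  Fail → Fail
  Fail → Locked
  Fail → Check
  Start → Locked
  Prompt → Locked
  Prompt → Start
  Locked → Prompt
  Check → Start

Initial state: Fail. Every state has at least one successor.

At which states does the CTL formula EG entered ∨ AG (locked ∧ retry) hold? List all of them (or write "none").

{Fail}

States satisfying entered: {Fail, Start, Locked}.
States satisfying EG entered: {Fail}.
States satisfying locked ∧ retry: {Prompt, Check}.
States satisfying AG (locked ∧ retry): ∅.
States satisfying EG entered ∨ AG (locked ∧ retry): {Fail}.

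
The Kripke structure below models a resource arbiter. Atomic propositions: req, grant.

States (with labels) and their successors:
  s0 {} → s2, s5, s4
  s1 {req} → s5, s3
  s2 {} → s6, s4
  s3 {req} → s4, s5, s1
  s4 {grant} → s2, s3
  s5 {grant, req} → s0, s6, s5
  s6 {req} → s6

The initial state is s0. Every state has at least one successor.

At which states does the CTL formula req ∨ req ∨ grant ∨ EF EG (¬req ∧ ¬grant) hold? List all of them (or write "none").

States satisfying req ∨ grant: {s1, s3, s4, s5, s6}.
States satisfying req ∨ req ∨ grant: {s1, s3, s4, s5, s6}.
States satisfying EG (¬req ∧ ¬grant): ∅.
States satisfying EF EG (¬req ∧ ¬grant): ∅.
States satisfying req ∨ req ∨ grant ∨ EF EG (¬req ∧ ¬grant): {s1, s3, s4, s5, s6}.

{s1, s3, s4, s5, s6}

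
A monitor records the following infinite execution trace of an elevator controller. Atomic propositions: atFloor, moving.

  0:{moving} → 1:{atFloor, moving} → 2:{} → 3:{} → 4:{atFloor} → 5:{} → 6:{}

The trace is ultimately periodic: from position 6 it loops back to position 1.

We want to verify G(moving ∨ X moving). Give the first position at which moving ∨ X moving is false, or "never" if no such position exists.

2

Check moving ∨ X moving at each position in order: 0 ✓, 1 ✓.
At position 2 the labels are {} and the next position 3 has {}, so moving ∨ X moving is false there. This is the first violation.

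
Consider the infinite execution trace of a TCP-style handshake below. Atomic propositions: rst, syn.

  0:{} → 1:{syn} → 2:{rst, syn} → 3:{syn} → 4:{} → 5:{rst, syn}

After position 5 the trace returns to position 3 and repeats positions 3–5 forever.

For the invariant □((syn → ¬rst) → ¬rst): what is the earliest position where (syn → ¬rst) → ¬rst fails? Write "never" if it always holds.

never

(syn → ¬rst) → ¬rst holds at every position 0..5, and those are all the positions the trace ever visits, so the invariant □((syn → ¬rst) → ¬rst) is never violated.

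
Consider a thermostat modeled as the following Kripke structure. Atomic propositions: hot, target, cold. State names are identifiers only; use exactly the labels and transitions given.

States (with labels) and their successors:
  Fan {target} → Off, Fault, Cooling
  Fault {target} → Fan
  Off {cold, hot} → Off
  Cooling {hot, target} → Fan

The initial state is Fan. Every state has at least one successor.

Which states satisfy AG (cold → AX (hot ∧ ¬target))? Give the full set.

States satisfying cold → AX (hot ∧ ¬target): {Fan, Fault, Off, Cooling}.
States satisfying AG (cold → AX (hot ∧ ¬target)): {Fan, Fault, Off, Cooling}.

{Fan, Fault, Off, Cooling}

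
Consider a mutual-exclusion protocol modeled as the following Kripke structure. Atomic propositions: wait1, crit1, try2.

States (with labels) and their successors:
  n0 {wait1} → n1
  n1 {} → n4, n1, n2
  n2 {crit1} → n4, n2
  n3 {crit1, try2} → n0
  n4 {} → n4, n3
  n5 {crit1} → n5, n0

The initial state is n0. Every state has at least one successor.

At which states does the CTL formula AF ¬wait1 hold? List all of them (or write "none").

States satisfying ¬wait1: {n1, n2, n3, n4, n5}.
States satisfying AF ¬wait1: {n0, n1, n2, n3, n4, n5}.

{n0, n1, n2, n3, n4, n5}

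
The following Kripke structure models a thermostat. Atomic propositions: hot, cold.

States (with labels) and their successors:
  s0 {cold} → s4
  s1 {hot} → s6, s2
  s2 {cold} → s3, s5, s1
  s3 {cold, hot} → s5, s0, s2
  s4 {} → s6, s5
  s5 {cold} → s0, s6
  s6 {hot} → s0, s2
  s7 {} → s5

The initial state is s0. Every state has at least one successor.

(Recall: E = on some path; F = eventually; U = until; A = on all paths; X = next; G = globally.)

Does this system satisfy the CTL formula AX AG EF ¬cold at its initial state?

Yes

States satisfying AG EF ¬cold: {s0, s1, s2, s3, s4, s5, s6, s7}.
States satisfying AX AG EF ¬cold: {s0, s1, s2, s3, s4, s5, s6, s7}.
s0 ∈ Sat(AX AG EF ¬cold).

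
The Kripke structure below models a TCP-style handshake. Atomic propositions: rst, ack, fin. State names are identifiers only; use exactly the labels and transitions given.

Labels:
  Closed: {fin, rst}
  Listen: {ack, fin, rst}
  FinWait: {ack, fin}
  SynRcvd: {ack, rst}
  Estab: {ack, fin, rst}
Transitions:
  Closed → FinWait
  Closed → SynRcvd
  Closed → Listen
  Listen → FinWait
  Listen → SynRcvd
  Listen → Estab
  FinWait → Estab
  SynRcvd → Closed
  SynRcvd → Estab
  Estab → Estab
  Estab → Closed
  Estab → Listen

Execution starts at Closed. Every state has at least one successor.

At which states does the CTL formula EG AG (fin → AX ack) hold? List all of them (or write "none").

States satisfying AG (fin → AX ack): ∅.
States satisfying EG AG (fin → AX ack): ∅.

none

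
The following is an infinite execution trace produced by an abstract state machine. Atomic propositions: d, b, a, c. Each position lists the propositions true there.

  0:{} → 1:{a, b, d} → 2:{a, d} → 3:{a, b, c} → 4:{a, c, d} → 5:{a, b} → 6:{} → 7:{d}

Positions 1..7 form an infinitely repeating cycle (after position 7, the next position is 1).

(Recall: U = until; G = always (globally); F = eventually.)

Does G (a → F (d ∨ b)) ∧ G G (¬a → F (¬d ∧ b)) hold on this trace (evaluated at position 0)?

a → F (d ∨ b) holds at every position 0..7, and those are all positions ever visited, so G (a → F (d ∨ b)) holds.
Positions where a holds: 1, 2, 3, 4, 5.
Check F (d ∨ b) at each: 1→ok, 2→ok, 3→ok, 4→ok, 5→ok.
G (¬a → F (¬d ∧ b)) holds at every position 0..7, and those are all positions ever visited, so G G (¬a → F (¬d ∧ b)) holds.
At position 0: G (a → F (d ∨ b)) is true; G G (¬a → F (¬d ∧ b)) is true; so G (a → F (d ∨ b)) ∧ G G (¬a → F (¬d ∧ b)) is true.

Yes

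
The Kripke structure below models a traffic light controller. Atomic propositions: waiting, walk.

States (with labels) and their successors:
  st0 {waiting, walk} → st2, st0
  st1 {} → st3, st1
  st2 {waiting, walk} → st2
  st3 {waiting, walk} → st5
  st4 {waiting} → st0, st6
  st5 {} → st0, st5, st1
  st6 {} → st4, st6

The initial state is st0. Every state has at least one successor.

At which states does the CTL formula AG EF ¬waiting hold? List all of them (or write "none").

States satisfying EF ¬waiting: {st1, st3, st4, st5, st6}.
States satisfying AG EF ¬waiting: ∅.

none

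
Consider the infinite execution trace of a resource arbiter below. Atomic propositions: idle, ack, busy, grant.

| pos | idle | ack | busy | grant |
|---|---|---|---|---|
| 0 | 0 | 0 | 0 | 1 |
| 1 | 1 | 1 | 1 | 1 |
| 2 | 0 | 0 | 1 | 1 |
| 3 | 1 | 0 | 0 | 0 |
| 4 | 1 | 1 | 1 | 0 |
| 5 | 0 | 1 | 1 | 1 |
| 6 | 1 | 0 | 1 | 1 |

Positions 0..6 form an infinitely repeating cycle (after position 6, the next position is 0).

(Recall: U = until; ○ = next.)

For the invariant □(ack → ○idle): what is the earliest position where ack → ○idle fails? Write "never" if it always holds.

Check ack → ○idle at each position in order: 0 ✓.
At position 1 the labels are {ack, busy, grant, idle} and the next position 2 has {busy, grant}, so ack → ○idle is false there. This is the first violation.

1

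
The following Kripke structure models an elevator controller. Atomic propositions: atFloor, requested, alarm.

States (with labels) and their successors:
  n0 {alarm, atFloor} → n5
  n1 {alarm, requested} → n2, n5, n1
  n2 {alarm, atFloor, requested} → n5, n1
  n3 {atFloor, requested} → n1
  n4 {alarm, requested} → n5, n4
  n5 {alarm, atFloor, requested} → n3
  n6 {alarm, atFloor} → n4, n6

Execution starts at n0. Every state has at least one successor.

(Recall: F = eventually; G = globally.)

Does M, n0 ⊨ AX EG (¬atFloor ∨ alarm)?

States satisfying EG (¬atFloor ∨ alarm): {n1, n2, n4, n6}.
States satisfying AX EG (¬atFloor ∨ alarm): {n3, n6}.
n0 ∉ Sat(AX EG (¬atFloor ∨ alarm)).

Violated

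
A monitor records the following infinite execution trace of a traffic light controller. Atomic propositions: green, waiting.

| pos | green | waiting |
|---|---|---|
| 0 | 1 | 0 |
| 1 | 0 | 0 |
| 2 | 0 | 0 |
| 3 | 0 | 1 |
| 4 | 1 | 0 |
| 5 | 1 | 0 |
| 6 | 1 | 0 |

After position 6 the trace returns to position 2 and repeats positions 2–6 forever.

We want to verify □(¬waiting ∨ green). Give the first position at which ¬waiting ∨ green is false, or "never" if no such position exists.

Check ¬waiting ∨ green at each position in order: 0 ✓, 1 ✓, 2 ✓.
At position 3 the labels are {waiting}, so ¬waiting ∨ green is false there. This is the first violation.

3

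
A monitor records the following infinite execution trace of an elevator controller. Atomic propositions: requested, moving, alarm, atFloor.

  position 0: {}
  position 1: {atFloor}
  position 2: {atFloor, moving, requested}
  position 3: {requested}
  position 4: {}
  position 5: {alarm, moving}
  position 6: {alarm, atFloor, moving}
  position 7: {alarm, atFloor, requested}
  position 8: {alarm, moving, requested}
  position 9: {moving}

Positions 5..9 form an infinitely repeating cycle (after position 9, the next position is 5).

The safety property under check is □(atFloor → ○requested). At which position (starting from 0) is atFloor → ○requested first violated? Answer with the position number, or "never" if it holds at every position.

never

atFloor → ○requested holds at every position 0..9, and those are all the positions the trace ever visits, so the invariant □(atFloor → ○requested) is never violated.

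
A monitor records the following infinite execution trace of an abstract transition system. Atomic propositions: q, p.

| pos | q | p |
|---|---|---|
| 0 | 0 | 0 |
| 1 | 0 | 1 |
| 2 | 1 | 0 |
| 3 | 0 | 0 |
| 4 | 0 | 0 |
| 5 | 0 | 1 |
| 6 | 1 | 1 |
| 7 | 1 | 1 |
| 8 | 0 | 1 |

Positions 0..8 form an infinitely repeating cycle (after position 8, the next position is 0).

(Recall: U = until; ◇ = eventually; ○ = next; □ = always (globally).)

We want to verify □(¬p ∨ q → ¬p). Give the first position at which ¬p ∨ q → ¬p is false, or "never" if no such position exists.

Check ¬p ∨ q → ¬p at each position in order: 0 ✓, 1 ✓, 2 ✓, 3 ✓, 4 ✓, 5 ✓.
At position 6 the labels are {p, q}, so ¬p ∨ q → ¬p is false there. This is the first violation.

6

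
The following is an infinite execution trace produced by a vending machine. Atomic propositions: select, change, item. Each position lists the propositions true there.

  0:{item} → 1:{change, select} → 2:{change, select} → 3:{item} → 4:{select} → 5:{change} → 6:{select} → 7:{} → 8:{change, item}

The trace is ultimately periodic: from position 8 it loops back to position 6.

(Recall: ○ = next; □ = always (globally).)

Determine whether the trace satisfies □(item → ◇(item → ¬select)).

item → ◇(item → ¬select) holds at every position 0..8, and those are all positions ever visited, so □(item → ◇(item → ¬select)) holds.
Positions where item holds: 0, 3, 8.
Check ◇(item → ¬select) at each: 0→ok, 3→ok, 8→ok.

Yes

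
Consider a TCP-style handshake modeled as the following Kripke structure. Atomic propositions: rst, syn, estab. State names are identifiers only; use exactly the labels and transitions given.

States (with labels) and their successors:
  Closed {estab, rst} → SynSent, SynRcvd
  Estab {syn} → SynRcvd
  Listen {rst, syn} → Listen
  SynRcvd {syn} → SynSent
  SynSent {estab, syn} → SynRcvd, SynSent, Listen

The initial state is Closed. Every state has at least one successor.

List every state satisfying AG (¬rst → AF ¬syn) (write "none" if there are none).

States satisfying ¬rst → AF ¬syn: {Closed, Listen}.
States satisfying AG (¬rst → AF ¬syn): {Listen}.

{Listen}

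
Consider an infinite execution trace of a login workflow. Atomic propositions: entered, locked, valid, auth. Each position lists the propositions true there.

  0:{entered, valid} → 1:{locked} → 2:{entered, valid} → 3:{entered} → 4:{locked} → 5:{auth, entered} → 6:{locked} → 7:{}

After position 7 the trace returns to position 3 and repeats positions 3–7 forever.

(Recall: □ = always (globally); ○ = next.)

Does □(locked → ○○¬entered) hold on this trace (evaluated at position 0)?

Violated

locked → ○○¬entered must hold at every position from 0 onward. It fails at position 1, so □(locked → ○○¬entered) is false.
Positions where locked holds: 1, 4, 6.
Check ○○¬entered at each: 1→fails, 4→ok, 6→fails.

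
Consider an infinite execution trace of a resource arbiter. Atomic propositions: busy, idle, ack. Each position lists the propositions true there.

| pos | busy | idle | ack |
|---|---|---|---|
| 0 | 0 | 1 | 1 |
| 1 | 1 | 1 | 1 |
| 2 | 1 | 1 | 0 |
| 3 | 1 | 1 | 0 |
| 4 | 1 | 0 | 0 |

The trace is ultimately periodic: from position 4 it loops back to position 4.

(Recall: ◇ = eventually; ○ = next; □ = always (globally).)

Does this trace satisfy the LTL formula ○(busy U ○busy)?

Holds

The position after 0 is 1; busy U ○busy is true there.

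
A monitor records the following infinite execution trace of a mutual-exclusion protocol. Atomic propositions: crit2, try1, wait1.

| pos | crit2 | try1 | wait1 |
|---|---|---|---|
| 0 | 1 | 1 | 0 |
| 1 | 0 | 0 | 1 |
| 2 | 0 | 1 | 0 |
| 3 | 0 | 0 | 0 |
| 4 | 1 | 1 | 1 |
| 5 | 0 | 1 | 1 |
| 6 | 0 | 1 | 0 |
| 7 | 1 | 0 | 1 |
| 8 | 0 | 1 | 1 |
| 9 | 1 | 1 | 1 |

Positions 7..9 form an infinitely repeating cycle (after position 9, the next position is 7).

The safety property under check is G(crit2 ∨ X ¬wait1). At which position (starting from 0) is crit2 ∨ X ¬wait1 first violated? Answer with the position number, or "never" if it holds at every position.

Check crit2 ∨ X ¬wait1 at each position in order: 0 ✓, 1 ✓, 2 ✓.
At position 3 the labels are {} and the next position 4 has {crit2, try1, wait1}, so crit2 ∨ X ¬wait1 is false there. This is the first violation.

3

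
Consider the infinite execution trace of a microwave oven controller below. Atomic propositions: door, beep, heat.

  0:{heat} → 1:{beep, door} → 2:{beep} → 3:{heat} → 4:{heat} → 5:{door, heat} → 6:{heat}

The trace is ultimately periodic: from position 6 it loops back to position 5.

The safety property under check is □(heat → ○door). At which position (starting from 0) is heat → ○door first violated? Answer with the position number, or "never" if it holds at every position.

Check heat → ○door at each position in order: 0 ✓, 1 ✓, 2 ✓.
At position 3 the labels are {heat} and the next position 4 has {heat}, so heat → ○door is false there. This is the first violation.

3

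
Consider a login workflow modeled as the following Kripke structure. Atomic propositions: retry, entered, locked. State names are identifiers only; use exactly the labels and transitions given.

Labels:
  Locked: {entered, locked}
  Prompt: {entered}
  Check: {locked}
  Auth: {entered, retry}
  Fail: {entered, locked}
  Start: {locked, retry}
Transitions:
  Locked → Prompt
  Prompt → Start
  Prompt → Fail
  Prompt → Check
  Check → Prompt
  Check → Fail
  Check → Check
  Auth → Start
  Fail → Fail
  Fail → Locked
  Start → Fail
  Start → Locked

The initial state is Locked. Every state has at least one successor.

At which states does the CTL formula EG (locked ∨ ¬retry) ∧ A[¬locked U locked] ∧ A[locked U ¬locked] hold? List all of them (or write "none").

States satisfying locked ∨ ¬retry: {Locked, Prompt, Check, Fail, Start}.
States satisfying EG (locked ∨ ¬retry): {Locked, Prompt, Check, Fail, Start}.
States satisfying ¬locked: {Prompt, Auth}.
States satisfying locked: {Locked, Check, Fail, Start}.
States satisfying A[¬locked U locked]: {Locked, Prompt, Check, Auth, Fail, Start}.
States satisfying A[locked U ¬locked]: {Locked, Prompt, Auth}.
States satisfying A[¬locked U locked] ∧ A[locked U ¬locked]: {Locked, Prompt, Auth}.
States satisfying EG (locked ∨ ¬retry) ∧ A[¬locked U locked] ∧ A[locked U ¬locked]: {Locked, Prompt}.

{Locked, Prompt}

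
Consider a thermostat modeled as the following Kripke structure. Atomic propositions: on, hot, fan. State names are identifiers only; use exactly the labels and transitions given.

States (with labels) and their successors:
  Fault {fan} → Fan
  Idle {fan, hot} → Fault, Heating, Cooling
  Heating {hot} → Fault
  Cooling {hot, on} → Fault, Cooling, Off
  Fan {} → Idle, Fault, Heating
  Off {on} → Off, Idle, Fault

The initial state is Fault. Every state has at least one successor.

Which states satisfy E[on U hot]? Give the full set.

States satisfying on: {Cooling, Off}.
States satisfying hot: {Idle, Heating, Cooling}.
States satisfying E[on U hot]: {Idle, Heating, Cooling, Off}.

{Idle, Heating, Cooling, Off}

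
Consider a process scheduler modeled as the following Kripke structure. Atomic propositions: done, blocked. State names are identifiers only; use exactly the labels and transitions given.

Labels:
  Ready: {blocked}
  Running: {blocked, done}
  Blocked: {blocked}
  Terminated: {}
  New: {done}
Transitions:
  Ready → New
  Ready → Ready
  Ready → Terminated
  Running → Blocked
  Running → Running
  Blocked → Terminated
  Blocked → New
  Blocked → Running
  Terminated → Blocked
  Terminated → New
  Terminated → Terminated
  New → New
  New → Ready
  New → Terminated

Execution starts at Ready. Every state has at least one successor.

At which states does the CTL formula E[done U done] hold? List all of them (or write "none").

{Running, New}

States satisfying done: {Running, New}.
States satisfying E[done U done]: {Running, New}.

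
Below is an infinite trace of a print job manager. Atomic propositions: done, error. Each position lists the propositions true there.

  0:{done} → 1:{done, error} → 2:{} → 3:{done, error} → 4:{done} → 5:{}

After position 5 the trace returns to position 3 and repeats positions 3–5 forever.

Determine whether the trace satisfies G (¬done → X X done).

Holds

¬done → X X done holds at every position 0..5, and those are all positions ever visited, so G (¬done → X X done) holds.
Positions where ¬done holds: 2, 5.
Check X X done at each: 2→ok, 5→ok.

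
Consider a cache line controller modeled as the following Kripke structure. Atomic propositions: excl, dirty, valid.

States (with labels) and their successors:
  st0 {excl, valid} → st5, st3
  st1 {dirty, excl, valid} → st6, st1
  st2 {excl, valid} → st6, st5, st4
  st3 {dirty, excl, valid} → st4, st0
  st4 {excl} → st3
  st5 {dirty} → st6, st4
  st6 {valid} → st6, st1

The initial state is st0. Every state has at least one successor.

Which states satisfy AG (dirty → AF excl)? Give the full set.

States satisfying dirty → AF excl: {st0, st1, st2, st3, st4, st6}.
States satisfying AG (dirty → AF excl): {st1, st6}.

{st1, st6}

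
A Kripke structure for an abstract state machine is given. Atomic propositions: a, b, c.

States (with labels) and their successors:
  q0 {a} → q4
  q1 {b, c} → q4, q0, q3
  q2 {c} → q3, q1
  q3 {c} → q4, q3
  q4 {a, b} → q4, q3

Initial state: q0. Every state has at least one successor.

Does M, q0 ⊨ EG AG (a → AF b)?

Satisfied

States satisfying AG (a → AF b): {q0, q1, q2, q3, q4}.
States satisfying EG AG (a → AF b): {q0, q1, q2, q3, q4}.
q0 ∈ Sat(EG AG (a → AF b)).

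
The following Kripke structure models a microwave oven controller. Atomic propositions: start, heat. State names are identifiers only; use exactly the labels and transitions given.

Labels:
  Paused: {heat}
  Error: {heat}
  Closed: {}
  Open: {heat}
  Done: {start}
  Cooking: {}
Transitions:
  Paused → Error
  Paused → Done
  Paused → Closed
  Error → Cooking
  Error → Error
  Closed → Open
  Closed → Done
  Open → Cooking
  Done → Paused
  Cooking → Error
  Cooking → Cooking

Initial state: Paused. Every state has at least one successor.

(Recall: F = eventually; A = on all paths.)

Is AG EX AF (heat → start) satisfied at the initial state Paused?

No

States satisfying EX AF (heat → start): {Paused, Error, Closed, Open, Cooking}.
States satisfying AG EX AF (heat → start): {Error, Open, Cooking}.
Done is reachable from Paused and violates EX AF (heat → start), so AG fails at Paused.
Paused ∉ Sat(AG EX AF (heat → start)).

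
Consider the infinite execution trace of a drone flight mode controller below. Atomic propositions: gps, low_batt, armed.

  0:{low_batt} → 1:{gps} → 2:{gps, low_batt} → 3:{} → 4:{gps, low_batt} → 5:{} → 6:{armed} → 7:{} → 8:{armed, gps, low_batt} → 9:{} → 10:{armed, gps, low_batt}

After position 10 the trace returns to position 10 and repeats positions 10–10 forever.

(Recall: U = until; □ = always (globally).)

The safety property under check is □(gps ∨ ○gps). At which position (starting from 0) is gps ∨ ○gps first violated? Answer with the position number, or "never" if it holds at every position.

5

Check gps ∨ ○gps at each position in order: 0 ✓, 1 ✓, 2 ✓, 3 ✓, 4 ✓.
At position 5 the labels are {} and the next position 6 has {armed}, so gps ∨ ○gps is false there. This is the first violation.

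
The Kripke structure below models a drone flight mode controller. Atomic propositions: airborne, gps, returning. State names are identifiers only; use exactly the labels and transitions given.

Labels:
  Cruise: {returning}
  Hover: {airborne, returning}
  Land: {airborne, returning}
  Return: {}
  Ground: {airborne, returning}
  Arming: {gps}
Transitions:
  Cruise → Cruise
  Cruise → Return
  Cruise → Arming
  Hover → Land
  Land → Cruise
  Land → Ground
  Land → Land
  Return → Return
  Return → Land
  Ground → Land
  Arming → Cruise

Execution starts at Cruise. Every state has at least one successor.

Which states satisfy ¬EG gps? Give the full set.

States satisfying gps: {Arming}.
States satisfying EG gps: ∅.
States satisfying ¬EG gps: {Cruise, Hover, Land, Return, Ground, Arming}.

{Cruise, Hover, Land, Return, Ground, Arming}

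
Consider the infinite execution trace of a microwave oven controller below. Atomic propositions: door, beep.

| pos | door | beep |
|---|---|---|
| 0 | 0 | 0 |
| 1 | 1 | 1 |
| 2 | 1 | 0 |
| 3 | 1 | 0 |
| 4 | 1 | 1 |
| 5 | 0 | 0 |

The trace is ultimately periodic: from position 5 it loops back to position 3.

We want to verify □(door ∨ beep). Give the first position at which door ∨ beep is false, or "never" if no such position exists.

At position 0 the labels are {}, so door ∨ beep is false there. This is the first violation.

0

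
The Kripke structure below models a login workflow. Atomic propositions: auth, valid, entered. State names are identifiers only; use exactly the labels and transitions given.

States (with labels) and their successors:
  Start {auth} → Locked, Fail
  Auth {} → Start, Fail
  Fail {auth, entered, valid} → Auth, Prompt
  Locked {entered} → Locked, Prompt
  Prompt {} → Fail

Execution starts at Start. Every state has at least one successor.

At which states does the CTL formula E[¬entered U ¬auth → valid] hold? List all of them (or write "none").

{Start, Auth, Fail, Prompt}

States satisfying ¬entered: {Start, Auth, Prompt}.
States satisfying ¬auth → valid: {Start, Fail}.
States satisfying E[¬entered U ¬auth → valid]: {Start, Auth, Fail, Prompt}.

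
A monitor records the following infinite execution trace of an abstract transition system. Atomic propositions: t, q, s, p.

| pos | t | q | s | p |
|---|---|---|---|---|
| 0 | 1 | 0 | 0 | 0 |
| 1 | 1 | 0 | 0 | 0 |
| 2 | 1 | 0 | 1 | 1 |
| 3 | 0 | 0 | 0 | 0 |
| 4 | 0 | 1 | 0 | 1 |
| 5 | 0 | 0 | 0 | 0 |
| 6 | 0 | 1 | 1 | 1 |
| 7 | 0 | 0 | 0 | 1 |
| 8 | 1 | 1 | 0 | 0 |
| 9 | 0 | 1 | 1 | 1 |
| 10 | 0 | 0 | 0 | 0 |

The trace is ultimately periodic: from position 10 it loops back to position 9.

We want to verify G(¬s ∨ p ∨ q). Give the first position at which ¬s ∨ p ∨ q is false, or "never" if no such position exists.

¬s ∨ p ∨ q holds at every position 0..10, and those are all the positions the trace ever visits, so the invariant G(¬s ∨ p ∨ q) is never violated.

never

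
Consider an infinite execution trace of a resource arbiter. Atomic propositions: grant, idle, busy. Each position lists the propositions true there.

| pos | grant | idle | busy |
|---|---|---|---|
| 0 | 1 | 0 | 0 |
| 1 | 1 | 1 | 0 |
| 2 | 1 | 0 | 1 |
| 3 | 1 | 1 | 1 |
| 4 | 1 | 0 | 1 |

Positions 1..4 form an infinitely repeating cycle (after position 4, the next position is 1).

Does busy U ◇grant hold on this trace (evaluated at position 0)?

Holds

Walking from position 0: ◇grant first holds at position 0, and busy holds at every earlier position along the way, so busy U ◇grant holds.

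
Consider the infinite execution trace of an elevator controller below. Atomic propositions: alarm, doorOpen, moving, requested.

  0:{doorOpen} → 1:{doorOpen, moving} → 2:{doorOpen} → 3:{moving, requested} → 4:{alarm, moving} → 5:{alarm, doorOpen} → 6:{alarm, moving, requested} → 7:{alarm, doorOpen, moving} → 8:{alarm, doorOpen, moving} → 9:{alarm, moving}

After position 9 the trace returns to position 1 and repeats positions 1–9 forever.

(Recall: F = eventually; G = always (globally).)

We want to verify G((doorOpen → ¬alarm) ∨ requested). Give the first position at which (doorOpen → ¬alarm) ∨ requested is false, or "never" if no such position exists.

Check (doorOpen → ¬alarm) ∨ requested at each position in order: 0 ✓, 1 ✓, 2 ✓, 3 ✓, 4 ✓.
At position 5 the labels are {alarm, doorOpen}, so (doorOpen → ¬alarm) ∨ requested is false there. This is the first violation.

5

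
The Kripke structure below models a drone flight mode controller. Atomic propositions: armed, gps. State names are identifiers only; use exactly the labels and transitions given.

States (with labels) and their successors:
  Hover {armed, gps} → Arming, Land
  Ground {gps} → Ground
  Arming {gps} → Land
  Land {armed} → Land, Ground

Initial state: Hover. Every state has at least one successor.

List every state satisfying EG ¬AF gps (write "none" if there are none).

States satisfying ¬AF gps: {Land}.
States satisfying EG ¬AF gps: {Land}.

{Land}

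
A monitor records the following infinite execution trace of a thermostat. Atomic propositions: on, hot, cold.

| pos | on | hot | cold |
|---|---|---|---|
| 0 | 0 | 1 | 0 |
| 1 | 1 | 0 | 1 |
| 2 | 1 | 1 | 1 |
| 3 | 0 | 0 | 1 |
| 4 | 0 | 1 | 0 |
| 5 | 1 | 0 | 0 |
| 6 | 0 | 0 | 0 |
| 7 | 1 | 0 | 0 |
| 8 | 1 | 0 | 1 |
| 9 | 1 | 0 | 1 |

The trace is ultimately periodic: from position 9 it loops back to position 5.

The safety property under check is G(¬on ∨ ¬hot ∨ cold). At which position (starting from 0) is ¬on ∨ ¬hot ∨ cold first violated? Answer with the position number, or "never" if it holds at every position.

¬on ∨ ¬hot ∨ cold holds at every position 0..9, and those are all the positions the trace ever visits, so the invariant G(¬on ∨ ¬hot ∨ cold) is never violated.

never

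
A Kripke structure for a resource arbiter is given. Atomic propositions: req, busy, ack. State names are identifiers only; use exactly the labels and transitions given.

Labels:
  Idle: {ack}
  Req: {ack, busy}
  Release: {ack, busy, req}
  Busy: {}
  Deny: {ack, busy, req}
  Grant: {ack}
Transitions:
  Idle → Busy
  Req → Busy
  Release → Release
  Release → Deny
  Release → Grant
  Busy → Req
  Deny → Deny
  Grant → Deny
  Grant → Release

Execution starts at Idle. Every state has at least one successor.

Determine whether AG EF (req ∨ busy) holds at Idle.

Holds

States satisfying EF (req ∨ busy): {Idle, Req, Release, Busy, Deny, Grant}.
States satisfying AG EF (req ∨ busy): {Idle, Req, Release, Busy, Deny, Grant}.
Every state reachable from Idle satisfies EF (req ∨ busy).
Idle ∈ Sat(AG EF (req ∨ busy)).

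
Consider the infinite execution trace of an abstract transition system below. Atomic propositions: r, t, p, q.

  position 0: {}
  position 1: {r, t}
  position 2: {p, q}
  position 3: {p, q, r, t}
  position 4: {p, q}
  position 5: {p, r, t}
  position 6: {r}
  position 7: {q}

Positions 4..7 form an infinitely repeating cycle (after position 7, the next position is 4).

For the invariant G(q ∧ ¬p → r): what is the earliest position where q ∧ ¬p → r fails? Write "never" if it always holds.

Check q ∧ ¬p → r at each position in order: 0 ✓, 1 ✓, 2 ✓, 3 ✓, 4 ✓, 5 ✓, 6 ✓.
At position 7 the labels are {q}, so q ∧ ¬p → r is false there. This is the first violation.

7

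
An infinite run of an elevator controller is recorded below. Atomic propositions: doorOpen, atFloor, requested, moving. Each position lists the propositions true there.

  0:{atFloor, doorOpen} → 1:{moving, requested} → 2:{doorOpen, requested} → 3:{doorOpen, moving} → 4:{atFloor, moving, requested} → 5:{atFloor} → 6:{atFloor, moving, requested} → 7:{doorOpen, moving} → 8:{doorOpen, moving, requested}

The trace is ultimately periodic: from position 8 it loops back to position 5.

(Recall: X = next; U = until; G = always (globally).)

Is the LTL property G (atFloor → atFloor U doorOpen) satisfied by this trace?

Holds

atFloor → atFloor U doorOpen holds at every position 0..8, and those are all positions ever visited, so G (atFloor → atFloor U doorOpen) holds.
Positions where atFloor holds: 0, 4, 5, 6.
Check atFloor U doorOpen at each: 0→ok, 4→ok, 5→ok, 6→ok.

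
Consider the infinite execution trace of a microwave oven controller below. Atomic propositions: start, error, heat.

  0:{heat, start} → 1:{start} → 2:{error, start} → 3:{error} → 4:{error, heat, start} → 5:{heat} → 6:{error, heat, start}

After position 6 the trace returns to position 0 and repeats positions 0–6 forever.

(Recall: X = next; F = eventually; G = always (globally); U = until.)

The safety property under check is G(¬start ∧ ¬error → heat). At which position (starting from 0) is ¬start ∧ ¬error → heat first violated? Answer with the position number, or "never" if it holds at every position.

never

¬start ∧ ¬error → heat holds at every position 0..6, and those are all the positions the trace ever visits, so the invariant G(¬start ∧ ¬error → heat) is never violated.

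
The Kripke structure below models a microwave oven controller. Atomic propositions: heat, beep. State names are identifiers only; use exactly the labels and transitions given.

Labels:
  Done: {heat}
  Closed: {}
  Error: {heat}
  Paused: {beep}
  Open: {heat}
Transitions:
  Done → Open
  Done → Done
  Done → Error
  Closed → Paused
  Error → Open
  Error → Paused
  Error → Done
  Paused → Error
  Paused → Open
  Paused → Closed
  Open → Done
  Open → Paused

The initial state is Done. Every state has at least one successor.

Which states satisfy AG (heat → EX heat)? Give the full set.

{Done, Closed, Error, Paused, Open}

States satisfying heat → EX heat: {Done, Closed, Error, Paused, Open}.
States satisfying AG (heat → EX heat): {Done, Closed, Error, Paused, Open}.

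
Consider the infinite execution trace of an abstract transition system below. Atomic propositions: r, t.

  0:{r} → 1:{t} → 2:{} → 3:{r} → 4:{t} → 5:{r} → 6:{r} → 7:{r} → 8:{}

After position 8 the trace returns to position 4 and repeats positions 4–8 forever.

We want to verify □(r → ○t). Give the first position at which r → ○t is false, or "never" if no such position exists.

Check r → ○t at each position in order: 0 ✓, 1 ✓, 2 ✓, 3 ✓, 4 ✓.
At position 5 the labels are {r} and the next position 6 has {r}, so r → ○t is false there. This is the first violation.

5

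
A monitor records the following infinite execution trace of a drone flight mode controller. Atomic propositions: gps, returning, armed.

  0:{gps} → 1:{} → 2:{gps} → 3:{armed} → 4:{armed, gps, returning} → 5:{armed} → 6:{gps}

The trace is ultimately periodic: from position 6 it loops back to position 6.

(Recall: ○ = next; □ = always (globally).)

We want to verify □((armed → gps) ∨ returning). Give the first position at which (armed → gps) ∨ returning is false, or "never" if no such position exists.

Check (armed → gps) ∨ returning at each position in order: 0 ✓, 1 ✓, 2 ✓.
At position 3 the labels are {armed}, so (armed → gps) ∨ returning is false there. This is the first violation.

3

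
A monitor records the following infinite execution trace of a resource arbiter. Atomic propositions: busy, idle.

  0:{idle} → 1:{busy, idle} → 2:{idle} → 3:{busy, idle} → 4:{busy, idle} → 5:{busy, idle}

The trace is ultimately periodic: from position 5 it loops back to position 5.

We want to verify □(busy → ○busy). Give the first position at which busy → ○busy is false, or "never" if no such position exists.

Check busy → ○busy at each position in order: 0 ✓.
At position 1 the labels are {busy, idle} and the next position 2 has {idle}, so busy → ○busy is false there. This is the first violation.

1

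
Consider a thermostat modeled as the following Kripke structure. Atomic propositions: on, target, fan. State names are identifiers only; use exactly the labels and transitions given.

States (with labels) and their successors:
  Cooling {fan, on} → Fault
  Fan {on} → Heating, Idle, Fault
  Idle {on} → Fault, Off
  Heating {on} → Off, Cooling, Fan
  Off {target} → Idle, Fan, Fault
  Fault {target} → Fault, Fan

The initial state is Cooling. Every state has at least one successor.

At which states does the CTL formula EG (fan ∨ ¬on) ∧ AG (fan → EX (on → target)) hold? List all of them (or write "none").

{Cooling, Off, Fault}

States satisfying fan ∨ ¬on: {Cooling, Off, Fault}.
States satisfying EG (fan ∨ ¬on): {Cooling, Off, Fault}.
States satisfying fan → EX (on → target): {Cooling, Fan, Idle, Heating, Off, Fault}.
States satisfying AG (fan → EX (on → target)): {Cooling, Fan, Idle, Heating, Off, Fault}.
States satisfying EG (fan ∨ ¬on) ∧ AG (fan → EX (on → target)): {Cooling, Off, Fault}.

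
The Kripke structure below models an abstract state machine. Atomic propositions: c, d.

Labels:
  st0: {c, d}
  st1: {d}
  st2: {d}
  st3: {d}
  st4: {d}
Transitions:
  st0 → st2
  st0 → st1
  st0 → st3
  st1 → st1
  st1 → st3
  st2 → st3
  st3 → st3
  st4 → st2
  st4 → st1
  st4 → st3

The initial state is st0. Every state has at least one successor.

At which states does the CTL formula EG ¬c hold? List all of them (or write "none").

States satisfying ¬c: {st1, st2, st3, st4}.
States satisfying EG ¬c: {st1, st2, st3, st4}.

{st1, st2, st3, st4}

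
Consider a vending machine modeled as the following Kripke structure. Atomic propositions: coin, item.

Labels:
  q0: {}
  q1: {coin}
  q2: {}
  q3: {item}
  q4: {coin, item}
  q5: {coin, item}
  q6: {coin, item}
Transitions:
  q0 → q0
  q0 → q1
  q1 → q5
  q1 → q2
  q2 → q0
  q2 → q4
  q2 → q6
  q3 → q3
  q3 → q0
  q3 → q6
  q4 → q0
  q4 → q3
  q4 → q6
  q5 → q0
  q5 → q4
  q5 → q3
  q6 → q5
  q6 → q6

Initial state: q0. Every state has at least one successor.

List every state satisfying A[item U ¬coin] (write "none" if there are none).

{q0, q2, q3}

States satisfying item: {q3, q4, q5, q6}.
States satisfying ¬coin: {q0, q2, q3}.
States satisfying A[item U ¬coin]: {q0, q2, q3}.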